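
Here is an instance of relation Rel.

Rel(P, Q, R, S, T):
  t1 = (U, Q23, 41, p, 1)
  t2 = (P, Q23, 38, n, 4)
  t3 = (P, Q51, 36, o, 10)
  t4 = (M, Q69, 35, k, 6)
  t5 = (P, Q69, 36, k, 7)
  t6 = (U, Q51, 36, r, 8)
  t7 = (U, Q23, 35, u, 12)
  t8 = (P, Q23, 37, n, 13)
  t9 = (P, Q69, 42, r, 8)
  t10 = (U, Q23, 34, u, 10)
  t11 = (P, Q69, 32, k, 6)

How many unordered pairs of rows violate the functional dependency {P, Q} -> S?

(P=U, Q=Q23): violating pairs (1,7), (1,10) — 2 pairs.
(P=P, Q=Q23): all 2 rows agree on S — 0 pairs.
(P=P, Q=Q69): violating pairs (5,9), (9,11) — 2 pairs.

4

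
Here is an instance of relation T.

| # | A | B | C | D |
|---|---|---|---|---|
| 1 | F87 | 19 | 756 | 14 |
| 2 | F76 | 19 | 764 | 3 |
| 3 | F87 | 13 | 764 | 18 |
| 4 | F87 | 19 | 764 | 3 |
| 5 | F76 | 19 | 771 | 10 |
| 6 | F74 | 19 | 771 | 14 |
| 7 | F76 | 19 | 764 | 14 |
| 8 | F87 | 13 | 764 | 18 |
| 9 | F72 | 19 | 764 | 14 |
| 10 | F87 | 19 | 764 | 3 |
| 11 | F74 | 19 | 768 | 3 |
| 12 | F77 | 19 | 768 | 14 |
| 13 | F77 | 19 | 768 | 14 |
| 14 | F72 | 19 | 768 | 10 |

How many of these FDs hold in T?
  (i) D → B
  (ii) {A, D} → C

(i) D → B: every LHS value maps to a single RHS value — holds.
(ii) {A, D} → C: every LHS value maps to a single RHS value — holds.
2 of the 2 dependencies hold.

2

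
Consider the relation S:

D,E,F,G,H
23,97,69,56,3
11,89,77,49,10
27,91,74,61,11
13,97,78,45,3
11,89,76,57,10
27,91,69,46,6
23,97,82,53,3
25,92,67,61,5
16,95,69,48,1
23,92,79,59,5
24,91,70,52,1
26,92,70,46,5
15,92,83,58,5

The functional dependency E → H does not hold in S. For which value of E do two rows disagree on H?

E=97: 3 rows → H = 3, 3, 3 ✓
E=89: 2 rows → H = 10, 10 ✓
E=91: 3 rows → H takes values {11, 6, 1} — violation
E=92: 4 rows → H = 5, 5, 5, 5 ✓
E=95: 1 row → H = 1 ✓
The only E value with inconsistent H is E=91.

91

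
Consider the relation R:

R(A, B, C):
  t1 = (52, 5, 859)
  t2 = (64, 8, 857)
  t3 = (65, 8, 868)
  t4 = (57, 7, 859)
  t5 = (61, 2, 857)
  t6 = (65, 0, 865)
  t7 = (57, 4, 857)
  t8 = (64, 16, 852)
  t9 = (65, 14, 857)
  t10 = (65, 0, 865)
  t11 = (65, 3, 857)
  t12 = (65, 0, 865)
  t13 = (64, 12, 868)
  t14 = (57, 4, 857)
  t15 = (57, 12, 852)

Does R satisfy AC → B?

No

(A=52, C=859): row 1 → B = 5 ✓
(A=64, C=857): row 2 → B = 8 ✓
(A=65, C=868): row 3 → B = 8 ✓
(A=57, C=859): row 4 → B = 7 ✓
(A=61, C=857): row 5 → B = 2 ✓
(A=65, C=865): rows 6, 10, 12 → B = 0, 0, 0 ✓
(A=57, C=857): rows 7, 14 → B = 4, 4 ✓
(A=64, C=852): row 8 → B = 16 ✓
(A=65, C=857): rows 9, 11 → B takes values {14, 3} — violation
(A=64, C=868): row 13 → B = 12 ✓
(A=57, C=852): row 15 → B = 12 ✓
Two rows agree on AC but differ on B, so AC → B does not hold.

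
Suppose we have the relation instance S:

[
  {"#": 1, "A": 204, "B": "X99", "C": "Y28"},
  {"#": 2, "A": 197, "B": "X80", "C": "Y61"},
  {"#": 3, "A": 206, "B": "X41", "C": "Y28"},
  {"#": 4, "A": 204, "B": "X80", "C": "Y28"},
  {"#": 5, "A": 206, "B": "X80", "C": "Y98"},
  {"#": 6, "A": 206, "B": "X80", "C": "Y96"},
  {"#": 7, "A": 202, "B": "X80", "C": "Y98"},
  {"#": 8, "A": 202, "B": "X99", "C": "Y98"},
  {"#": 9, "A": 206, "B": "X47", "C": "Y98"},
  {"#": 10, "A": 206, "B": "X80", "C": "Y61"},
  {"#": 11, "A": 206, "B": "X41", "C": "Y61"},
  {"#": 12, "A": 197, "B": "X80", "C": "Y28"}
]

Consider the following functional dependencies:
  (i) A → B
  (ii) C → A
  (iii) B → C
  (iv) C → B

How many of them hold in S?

(i) A → B: A=204: rows 1, 4 → B takes values {X99, X80} — violation; A=206: rows 3, 5, 6, 9, 10, 11 → B takes values {X41, X80, X47} — violation; A=202: rows 7, 8 → B takes values {X80, X99} — violation — fails.
(ii) C → A: C=Y28: rows 1, 3, 4, 12 → A takes values {204, 206, 197} — violation; C=Y61: rows 2, 10, 11 → A takes values {197, 206} — violation; C=Y98: rows 5, 7, 8, 9 → A takes values {206, 202} — violation — fails.
(iii) B → C: B=X99: rows 1, 8 → C takes values {Y28, Y98} — violation; B=X80: rows 2, 4, 5, 6, 7, 10, 12 → C takes values {Y61, Y28, Y98, Y96} — violation; B=X41: rows 3, 11 → C takes values {Y28, Y61} — violation — fails.
(iv) C → B: C=Y28: rows 1, 3, 4, 12 → B takes values {X99, X41, X80} — violation; C=Y61: rows 2, 10, 11 → B takes values {X80, X41} — violation; C=Y98: rows 5, 7, 8, 9 → B takes values {X80, X99, X47} — violation — fails.
None of the 4 dependencies hold.

0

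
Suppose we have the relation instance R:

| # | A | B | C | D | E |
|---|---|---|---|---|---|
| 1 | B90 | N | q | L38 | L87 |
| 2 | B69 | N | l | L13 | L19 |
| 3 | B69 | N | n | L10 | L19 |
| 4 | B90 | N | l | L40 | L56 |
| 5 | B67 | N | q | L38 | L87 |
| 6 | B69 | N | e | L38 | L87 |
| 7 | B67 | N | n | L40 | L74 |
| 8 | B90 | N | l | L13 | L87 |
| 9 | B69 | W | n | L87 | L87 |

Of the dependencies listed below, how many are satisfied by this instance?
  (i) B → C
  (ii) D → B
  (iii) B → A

1

(i) B → C: B=N: rows 1, 2, 3, 4, 5, 6, 7, 8 → C takes values {q, l, n, e} — violation — fails.
(ii) D → B: every LHS value maps to a single RHS value — holds.
(iii) B → A: B=N: rows 1, 2, 3, 4, 5, 6, 7, 8 → A takes values {B90, B69, B67} — violation — fails.
1 of the 3 dependencies holds.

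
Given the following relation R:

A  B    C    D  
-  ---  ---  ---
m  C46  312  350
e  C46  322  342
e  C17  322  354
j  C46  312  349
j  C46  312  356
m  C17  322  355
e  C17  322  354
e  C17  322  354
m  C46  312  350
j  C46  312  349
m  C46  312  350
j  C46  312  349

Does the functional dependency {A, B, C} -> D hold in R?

(A=m, B=C46, C=312): 3 rows → D = 350, 350, 350 ✓
(A=e, B=C46, C=322): 1 row → D = 342 ✓
(A=e, B=C17, C=322): 3 rows → D = 354, 354, 354 ✓
(A=j, B=C46, C=312): 4 rows → D takes values {349, 356} — violation
(A=m, B=C17, C=322): 1 row → D = 355 ✓
Two rows agree on {A, B, C} but differ on D, so {A, B, C} -> D does not hold.

No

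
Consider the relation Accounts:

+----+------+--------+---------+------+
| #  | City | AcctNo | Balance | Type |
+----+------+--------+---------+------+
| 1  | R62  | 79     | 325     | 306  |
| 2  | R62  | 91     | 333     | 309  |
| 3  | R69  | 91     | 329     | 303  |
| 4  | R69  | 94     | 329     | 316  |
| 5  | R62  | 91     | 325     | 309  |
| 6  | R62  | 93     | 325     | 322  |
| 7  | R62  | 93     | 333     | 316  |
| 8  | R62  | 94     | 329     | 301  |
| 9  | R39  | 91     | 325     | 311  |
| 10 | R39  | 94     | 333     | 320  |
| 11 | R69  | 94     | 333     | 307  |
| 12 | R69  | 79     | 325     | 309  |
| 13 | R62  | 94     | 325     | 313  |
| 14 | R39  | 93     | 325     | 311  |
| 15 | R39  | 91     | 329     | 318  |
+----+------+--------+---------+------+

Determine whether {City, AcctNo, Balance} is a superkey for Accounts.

All 15 rows have distinct {City, AcctNo, Balance} values, so {City, AcctNo, Balance} → (all attributes) holds and {City, AcctNo, Balance} is a superkey.

Yes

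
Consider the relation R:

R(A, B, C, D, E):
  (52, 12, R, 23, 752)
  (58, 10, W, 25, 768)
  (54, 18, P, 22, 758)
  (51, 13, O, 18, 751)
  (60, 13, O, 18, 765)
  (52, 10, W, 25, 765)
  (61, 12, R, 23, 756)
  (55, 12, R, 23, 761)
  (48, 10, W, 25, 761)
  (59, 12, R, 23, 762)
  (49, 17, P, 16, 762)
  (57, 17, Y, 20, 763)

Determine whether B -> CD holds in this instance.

B=12: 4 rows → {C,D} = (R, 23), (R, 23), (R, 23), (R, 23) ✓
B=10: 3 rows → {C,D} = (W, 25), (W, 25), (W, 25) ✓
B=18: 1 row → {C,D} = (P, 22) ✓
B=13: 2 rows → {C,D} = (O, 18), (O, 18) ✓
B=17: 2 rows → {C,D} takes values {(P, 16), (Y, 20)} — violation
Two rows agree on B but differ on CD, so B -> CD does not hold.

No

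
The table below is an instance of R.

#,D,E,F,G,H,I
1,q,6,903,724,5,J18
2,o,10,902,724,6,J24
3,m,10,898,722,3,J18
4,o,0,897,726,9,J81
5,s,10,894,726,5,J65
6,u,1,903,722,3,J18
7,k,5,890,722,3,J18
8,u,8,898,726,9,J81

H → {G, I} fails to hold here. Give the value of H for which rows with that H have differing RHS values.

5

H=5: rows 1, 5 → {G,I} takes values {(724, J18), (726, J65)} — violation
H=6: row 2 → {G,I} = (724, J24) ✓
H=3: rows 3, 6, 7 → {G,I} = (722, J18), (722, J18), (722, J18) ✓
H=9: rows 4, 8 → {G,I} = (726, J81), (726, J81) ✓
The only H value with inconsistent RHS is H=5.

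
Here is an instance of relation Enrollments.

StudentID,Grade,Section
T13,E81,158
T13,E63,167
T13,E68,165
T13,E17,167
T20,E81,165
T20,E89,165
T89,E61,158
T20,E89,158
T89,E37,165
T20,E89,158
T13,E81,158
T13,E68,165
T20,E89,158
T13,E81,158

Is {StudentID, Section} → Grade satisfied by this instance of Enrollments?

(StudentID=T13, Section=158): 3 rows → Grade = E81, E81, E81 ✓
(StudentID=T13, Section=167): 2 rows → Grade takes values {E63, E17} — violation
(StudentID=T13, Section=165): 2 rows → Grade = E68, E68 ✓
(StudentID=T20, Section=165): 2 rows → Grade takes values {E81, E89} — violation
(StudentID=T89, Section=158): 1 row → Grade = E61 ✓
(StudentID=T20, Section=158): 3 rows → Grade = E89, E89, E89 ✓
(StudentID=T89, Section=165): 1 row → Grade = E37 ✓
Two rows agree on {StudentID, Section} but differ on Grade, so {StudentID, Section} → Grade does not hold.

No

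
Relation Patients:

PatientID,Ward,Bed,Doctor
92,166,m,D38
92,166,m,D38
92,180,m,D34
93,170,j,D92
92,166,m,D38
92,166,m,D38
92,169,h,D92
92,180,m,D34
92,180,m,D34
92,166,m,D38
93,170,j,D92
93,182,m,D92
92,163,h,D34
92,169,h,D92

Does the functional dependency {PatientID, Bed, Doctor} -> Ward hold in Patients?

Yes

(PatientID=92, Bed=m, Doctor=D38): 5 rows → Ward = 166, 166, 166, 166, 166 ✓
(PatientID=92, Bed=m, Doctor=D34): 3 rows → Ward = 180, 180, 180 ✓
(PatientID=93, Bed=j, Doctor=D92): 2 rows → Ward = 170, 170 ✓
(PatientID=92, Bed=h, Doctor=D92): 2 rows → Ward = 169, 169 ✓
(PatientID=93, Bed=m, Doctor=D92): 1 row → Ward = 182 ✓
(PatientID=92, Bed=h, Doctor=D34): 1 row → Ward = 163 ✓
Every {PatientID, Bed, Doctor} value is associated with a single Ward value, so {PatientID, Bed, Doctor} -> Ward holds.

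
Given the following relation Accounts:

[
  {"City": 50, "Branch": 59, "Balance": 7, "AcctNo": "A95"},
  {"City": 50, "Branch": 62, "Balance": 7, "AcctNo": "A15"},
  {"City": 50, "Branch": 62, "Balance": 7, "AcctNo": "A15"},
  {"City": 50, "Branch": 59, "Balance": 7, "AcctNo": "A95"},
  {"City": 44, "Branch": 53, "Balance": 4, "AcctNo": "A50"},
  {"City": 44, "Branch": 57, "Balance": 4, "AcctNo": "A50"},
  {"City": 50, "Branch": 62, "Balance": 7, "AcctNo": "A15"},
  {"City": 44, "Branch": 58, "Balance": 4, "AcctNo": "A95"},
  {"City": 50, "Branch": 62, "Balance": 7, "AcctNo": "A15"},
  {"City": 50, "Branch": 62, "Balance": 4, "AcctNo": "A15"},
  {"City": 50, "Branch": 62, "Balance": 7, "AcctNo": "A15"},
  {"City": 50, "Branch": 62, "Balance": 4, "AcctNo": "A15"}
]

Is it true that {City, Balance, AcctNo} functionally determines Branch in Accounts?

No

(City=50, Balance=7, AcctNo=A95): 2 rows → Branch = 59, 59 ✓
(City=50, Balance=7, AcctNo=A15): 5 rows → Branch = 62, 62, 62, 62, 62 ✓
(City=44, Balance=4, AcctNo=A50): 2 rows → Branch takes values {53, 57} — violation
(City=44, Balance=4, AcctNo=A95): 1 row → Branch = 58 ✓
(City=50, Balance=4, AcctNo=A15): 2 rows → Branch = 62, 62 ✓
Two rows agree on {City, Balance, AcctNo} but differ on Branch, so {City, Balance, AcctNo} -> Branch does not hold.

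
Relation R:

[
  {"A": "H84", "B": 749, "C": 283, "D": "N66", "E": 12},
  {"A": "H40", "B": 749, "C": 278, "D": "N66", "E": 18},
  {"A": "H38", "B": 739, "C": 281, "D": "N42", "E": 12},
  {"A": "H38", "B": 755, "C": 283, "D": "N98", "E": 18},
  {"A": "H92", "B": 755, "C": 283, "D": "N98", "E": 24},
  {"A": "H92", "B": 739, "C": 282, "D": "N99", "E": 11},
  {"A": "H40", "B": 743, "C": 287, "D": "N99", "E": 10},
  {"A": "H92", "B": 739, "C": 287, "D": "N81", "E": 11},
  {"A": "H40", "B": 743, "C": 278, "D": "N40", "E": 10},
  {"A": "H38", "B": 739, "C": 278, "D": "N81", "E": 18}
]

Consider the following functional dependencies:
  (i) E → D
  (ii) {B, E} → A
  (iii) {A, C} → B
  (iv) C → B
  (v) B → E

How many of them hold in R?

(i) E → D: E=12: 2 rows → D takes values {N66, N42} — violation; E=18: 3 rows → D takes values {N66, N98, N81} — violation; E=11: 2 rows → D takes values {N99, N81} — violation; E=10: 2 rows → D takes values {N99, N40} — violation — fails.
(ii) {B, E} → A: every LHS value maps to a single RHS value — holds.
(iii) {A, C} → B: (A=H40, C=278): 2 rows → B takes values {749, 743} — violation — fails.
(iv) C → B: C=283: 3 rows → B takes values {749, 755} — violation; C=278: 3 rows → B takes values {749, 743, 739} — violation; C=287: 2 rows → B takes values {743, 739} — violation — fails.
(v) B → E: B=749: 2 rows → E takes values {12, 18} — violation; B=739: 4 rows → E takes values {12, 11, 18} — violation; B=755: 2 rows → E takes values {18, 24} — violation — fails.
1 of the 5 dependencies holds.

1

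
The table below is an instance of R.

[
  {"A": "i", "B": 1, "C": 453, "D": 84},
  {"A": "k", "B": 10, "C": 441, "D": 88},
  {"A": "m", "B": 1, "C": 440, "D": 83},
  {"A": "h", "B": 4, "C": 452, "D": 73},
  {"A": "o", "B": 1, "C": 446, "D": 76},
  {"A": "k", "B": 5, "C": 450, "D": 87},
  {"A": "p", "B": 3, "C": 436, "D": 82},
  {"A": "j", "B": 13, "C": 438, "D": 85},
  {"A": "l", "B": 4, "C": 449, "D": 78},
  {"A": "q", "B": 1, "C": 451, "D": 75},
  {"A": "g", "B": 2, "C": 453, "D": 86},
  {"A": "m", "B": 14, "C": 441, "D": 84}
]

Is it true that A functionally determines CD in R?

No

A=i: 1 row → {C,D} = (453, 84) ✓
A=k: 2 rows → {C,D} takes values {(441, 88), (450, 87)} — violation
A=m: 2 rows → {C,D} takes values {(440, 83), (441, 84)} — violation
A=h: 1 row → {C,D} = (452, 73) ✓
A=o: 1 row → {C,D} = (446, 76) ✓
A=p: 1 row → {C,D} = (436, 82) ✓
A=j: 1 row → {C,D} = (438, 85) ✓
A=l: 1 row → {C,D} = (449, 78) ✓
A=q: 1 row → {C,D} = (451, 75) ✓
A=g: 1 row → {C,D} = (453, 86) ✓
Two rows agree on A but differ on CD, so A -> CD does not hold.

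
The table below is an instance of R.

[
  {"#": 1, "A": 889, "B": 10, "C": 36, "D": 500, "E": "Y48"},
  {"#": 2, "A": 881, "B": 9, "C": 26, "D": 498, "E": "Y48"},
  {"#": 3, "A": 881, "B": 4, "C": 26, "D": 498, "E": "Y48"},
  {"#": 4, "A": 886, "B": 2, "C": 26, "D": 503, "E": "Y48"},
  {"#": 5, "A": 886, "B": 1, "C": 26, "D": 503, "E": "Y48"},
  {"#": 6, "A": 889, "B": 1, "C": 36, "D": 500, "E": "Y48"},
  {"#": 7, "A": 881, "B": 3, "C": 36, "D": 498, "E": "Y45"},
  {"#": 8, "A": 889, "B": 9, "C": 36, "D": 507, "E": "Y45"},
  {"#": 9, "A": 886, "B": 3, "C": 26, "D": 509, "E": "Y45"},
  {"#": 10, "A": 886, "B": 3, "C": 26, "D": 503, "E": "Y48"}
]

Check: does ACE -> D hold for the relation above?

(A=889, C=36, E=Y48): rows 1, 6 → D = 500, 500 ✓
(A=881, C=26, E=Y48): rows 2, 3 → D = 498, 498 ✓
(A=886, C=26, E=Y48): rows 4, 5, 10 → D = 503, 503, 503 ✓
(A=881, C=36, E=Y45): row 7 → D = 498 ✓
(A=889, C=36, E=Y45): row 8 → D = 507 ✓
(A=886, C=26, E=Y45): row 9 → D = 509 ✓
Every ACE value is associated with a single D value, so ACE -> D holds.

Yes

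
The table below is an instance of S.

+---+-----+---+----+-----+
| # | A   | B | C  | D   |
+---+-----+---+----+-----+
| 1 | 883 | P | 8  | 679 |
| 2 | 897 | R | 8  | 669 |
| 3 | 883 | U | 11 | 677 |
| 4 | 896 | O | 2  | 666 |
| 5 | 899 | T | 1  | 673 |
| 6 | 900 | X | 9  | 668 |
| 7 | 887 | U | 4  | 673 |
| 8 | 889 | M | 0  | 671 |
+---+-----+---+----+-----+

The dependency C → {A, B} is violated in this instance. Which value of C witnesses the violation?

C=8: rows 1, 2 → {A,B} takes values {(883, P), (897, R)} — violation
C=11: row 3 → {A,B} = (883, U) ✓
C=2: row 4 → {A,B} = (896, O) ✓
C=1: row 5 → {A,B} = (899, T) ✓
C=9: row 6 → {A,B} = (900, X) ✓
C=4: row 7 → {A,B} = (887, U) ✓
C=0: row 8 → {A,B} = (889, M) ✓
The only C value with inconsistent RHS is C=8.

8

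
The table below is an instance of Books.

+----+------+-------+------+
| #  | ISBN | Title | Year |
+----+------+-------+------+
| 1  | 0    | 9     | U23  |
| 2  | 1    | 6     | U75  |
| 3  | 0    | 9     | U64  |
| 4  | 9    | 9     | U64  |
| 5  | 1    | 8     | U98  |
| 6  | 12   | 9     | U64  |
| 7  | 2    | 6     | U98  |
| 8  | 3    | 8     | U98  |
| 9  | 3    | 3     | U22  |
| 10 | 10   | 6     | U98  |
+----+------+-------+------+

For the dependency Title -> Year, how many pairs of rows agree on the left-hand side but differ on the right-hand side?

Title=9: violating pairs (1,3), (1,4), (1,6) — 3 pairs.
Title=6: violating pairs (2,7), (2,10) — 2 pairs.
Title=8: all 2 rows agree on Year — 0 pairs.

5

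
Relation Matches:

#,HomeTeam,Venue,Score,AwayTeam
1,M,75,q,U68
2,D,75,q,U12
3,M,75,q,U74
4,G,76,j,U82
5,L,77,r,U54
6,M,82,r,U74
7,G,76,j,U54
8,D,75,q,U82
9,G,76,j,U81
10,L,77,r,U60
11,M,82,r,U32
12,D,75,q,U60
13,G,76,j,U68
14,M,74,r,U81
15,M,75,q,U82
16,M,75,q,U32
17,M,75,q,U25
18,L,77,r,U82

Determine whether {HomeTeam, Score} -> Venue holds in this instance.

No

(HomeTeam=M, Score=q): rows 1, 3, 15, 16, 17 → Venue = 75, 75, 75, 75, 75 ✓
(HomeTeam=D, Score=q): rows 2, 8, 12 → Venue = 75, 75, 75 ✓
(HomeTeam=G, Score=j): rows 4, 7, 9, 13 → Venue = 76, 76, 76, 76 ✓
(HomeTeam=L, Score=r): rows 5, 10, 18 → Venue = 77, 77, 77 ✓
(HomeTeam=M, Score=r): rows 6, 11, 14 → Venue takes values {82, 74} — violation
Two rows agree on {HomeTeam, Score} but differ on Venue, so {HomeTeam, Score} -> Venue does not hold.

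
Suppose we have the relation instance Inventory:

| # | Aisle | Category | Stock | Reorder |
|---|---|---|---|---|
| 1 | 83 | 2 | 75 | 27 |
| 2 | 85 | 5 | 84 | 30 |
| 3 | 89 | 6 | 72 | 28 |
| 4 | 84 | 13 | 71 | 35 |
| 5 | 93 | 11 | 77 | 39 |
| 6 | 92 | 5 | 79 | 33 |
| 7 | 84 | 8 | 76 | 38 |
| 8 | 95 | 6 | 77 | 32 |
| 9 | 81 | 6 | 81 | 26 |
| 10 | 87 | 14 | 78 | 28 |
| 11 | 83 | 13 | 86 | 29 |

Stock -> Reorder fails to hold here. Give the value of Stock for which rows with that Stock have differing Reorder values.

Stock=75: row 1 → Reorder = 27 ✓
Stock=84: row 2 → Reorder = 30 ✓
Stock=72: row 3 → Reorder = 28 ✓
Stock=71: row 4 → Reorder = 35 ✓
Stock=77: rows 5, 8 → Reorder takes values {39, 32} — violation
Stock=79: row 6 → Reorder = 33 ✓
Stock=76: row 7 → Reorder = 38 ✓
Stock=81: row 9 → Reorder = 26 ✓
Stock=78: row 10 → Reorder = 28 ✓
Stock=86: row 11 → Reorder = 29 ✓
The only Stock value with inconsistent Reorder is Stock=77.

77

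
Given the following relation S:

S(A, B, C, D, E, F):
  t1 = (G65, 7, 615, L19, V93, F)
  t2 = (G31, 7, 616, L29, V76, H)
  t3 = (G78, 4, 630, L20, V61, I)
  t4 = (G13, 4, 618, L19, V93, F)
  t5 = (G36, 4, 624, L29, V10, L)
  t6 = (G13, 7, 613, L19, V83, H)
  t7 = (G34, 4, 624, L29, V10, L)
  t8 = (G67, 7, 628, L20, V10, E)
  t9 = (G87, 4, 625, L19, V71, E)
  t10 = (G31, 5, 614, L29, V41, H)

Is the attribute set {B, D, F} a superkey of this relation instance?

Rows 5 and 7 have the same {B, D, F} value (B=4, D=L29, F=L) but are distinct tuples, so {B, D, F} does not determine every attribute — not a superkey.

No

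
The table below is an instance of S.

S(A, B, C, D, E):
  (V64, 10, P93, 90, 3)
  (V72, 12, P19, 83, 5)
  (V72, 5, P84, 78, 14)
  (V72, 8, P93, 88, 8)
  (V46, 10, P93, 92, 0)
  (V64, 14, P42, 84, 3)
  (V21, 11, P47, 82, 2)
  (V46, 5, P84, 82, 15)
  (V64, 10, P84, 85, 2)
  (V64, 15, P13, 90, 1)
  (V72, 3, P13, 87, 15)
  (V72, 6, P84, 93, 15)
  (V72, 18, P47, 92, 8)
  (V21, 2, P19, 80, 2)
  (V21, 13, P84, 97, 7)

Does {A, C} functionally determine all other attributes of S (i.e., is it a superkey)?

No

Two distinct rows share (A=V72, C=P84), so {A, C} does not determine every attribute — not a superkey.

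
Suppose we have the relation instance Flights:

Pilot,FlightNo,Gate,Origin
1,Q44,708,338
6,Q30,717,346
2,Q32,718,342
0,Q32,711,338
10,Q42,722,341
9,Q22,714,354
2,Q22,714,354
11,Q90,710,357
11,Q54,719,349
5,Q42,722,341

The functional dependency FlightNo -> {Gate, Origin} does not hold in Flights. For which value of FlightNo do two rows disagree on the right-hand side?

Q32

FlightNo=Q44: 1 row → {Gate,Origin} = (708, 338) ✓
FlightNo=Q30: 1 row → {Gate,Origin} = (717, 346) ✓
FlightNo=Q32: 2 rows → {Gate,Origin} takes values {(718, 342), (711, 338)} — violation
FlightNo=Q42: 2 rows → {Gate,Origin} = (722, 341), (722, 341) ✓
FlightNo=Q22: 2 rows → {Gate,Origin} = (714, 354), (714, 354) ✓
FlightNo=Q90: 1 row → {Gate,Origin} = (710, 357) ✓
FlightNo=Q54: 1 row → {Gate,Origin} = (719, 349) ✓
The only FlightNo value with inconsistent RHS is FlightNo=Q32.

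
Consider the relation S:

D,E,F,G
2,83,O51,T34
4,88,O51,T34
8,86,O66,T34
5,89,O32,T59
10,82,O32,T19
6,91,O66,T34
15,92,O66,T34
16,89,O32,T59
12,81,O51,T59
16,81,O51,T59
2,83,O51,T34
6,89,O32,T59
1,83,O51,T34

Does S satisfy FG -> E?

No

(F=O51, G=T34): 4 rows → E takes values {83, 88} — violation
(F=O66, G=T34): 3 rows → E takes values {86, 91, 92} — violation
(F=O32, G=T59): 3 rows → E = 89, 89, 89 ✓
(F=O32, G=T19): 1 row → E = 82 ✓
(F=O51, G=T59): 2 rows → E = 81, 81 ✓
Two rows agree on FG but differ on E, so FG -> E does not hold.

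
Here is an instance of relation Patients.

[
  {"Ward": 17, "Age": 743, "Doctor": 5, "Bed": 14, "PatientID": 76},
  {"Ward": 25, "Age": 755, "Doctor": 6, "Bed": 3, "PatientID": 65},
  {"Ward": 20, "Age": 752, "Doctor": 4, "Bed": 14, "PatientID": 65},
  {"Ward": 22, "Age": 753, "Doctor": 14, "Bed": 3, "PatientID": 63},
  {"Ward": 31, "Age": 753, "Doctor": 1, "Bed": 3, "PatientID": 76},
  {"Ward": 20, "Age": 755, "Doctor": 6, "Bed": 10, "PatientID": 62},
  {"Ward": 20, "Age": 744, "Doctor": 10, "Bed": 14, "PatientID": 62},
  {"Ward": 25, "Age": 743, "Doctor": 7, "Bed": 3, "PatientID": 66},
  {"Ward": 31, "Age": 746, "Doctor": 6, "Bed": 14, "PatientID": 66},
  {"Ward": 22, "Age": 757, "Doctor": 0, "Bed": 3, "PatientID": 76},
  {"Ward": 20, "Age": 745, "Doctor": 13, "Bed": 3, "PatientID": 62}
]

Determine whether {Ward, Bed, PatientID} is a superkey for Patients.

Yes

All 11 rows have distinct {Ward, Bed, PatientID} values, so {Ward, Bed, PatientID} → (all attributes) holds and {Ward, Bed, PatientID} is a superkey.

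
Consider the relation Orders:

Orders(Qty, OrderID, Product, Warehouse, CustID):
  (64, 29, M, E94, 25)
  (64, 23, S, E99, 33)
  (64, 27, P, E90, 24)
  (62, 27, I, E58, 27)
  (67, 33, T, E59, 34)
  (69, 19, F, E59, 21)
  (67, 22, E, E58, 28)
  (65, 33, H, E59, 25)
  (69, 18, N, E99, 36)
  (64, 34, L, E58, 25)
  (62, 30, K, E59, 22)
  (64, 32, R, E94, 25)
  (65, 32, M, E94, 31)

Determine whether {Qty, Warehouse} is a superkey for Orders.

No

Two distinct rows share (Qty=64, Warehouse=E94), so {Qty, Warehouse} does not determine every attribute — not a superkey.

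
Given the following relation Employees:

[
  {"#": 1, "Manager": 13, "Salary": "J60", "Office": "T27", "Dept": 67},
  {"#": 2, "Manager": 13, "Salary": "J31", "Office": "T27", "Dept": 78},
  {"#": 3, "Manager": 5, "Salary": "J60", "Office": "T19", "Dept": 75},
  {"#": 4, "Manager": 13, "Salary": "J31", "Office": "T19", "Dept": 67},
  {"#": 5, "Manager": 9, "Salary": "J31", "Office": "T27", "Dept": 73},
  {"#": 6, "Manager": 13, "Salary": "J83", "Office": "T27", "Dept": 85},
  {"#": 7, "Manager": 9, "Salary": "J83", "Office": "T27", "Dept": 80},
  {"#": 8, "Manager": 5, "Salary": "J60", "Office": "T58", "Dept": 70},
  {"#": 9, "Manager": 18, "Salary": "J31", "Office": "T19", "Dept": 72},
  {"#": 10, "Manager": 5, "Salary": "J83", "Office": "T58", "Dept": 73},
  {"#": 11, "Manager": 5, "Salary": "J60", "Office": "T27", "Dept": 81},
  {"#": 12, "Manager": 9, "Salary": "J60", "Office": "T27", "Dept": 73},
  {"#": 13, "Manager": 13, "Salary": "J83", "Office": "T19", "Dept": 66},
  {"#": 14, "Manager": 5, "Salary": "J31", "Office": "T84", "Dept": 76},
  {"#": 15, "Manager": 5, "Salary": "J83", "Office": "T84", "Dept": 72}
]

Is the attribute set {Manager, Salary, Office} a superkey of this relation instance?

Yes

All 15 rows have distinct {Manager, Salary, Office} values, so {Manager, Salary, Office} → (all attributes) holds and {Manager, Salary, Office} is a superkey.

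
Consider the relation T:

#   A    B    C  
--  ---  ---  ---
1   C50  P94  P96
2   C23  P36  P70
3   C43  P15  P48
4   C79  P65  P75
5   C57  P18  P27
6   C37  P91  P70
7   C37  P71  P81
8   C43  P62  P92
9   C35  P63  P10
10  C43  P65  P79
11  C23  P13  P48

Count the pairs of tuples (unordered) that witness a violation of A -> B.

A=C23: violating pairs (2,11) — 1 pair.
A=C43: violating pairs (3,8), (3,10), (8,10) — 3 pairs.
A=C37: violating pairs (6,7) — 1 pair.

5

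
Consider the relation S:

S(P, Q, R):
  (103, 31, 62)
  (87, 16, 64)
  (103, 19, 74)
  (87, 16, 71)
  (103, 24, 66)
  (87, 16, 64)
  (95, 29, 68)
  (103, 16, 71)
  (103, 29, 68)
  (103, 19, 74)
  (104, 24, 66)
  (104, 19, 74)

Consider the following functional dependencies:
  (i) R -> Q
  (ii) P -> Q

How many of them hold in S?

1

(i) R -> Q: every LHS value maps to a single RHS value — holds.
(ii) P -> Q: P=103: 6 rows → Q takes values {31, 19, 24, 16, 29} — violation; P=104: 2 rows → Q takes values {24, 19} — violation — fails.
1 of the 2 dependencies holds.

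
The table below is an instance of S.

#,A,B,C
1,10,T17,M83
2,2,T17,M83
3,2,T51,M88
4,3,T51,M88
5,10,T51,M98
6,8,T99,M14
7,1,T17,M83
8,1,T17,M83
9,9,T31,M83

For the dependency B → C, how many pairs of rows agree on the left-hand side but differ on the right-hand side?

2

B=T17: all 4 rows agree on C — 0 pairs.
B=T51: violating pairs (3,5), (4,5) — 2 pairs.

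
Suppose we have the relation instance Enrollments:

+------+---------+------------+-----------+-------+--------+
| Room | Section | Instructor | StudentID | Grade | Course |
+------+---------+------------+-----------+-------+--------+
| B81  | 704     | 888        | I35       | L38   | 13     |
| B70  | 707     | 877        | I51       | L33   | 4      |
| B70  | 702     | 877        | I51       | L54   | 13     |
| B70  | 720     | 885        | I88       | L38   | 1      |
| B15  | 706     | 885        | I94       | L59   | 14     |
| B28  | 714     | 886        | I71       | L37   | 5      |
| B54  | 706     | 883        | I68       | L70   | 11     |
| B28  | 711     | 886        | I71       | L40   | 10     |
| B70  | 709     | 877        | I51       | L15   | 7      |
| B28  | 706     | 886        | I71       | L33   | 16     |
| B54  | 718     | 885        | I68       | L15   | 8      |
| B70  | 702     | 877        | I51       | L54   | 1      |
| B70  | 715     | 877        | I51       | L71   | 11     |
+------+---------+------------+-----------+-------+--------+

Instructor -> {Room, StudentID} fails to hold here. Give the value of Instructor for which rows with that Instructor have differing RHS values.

Instructor=888: 1 row → {Room,StudentID} = (B81, I35) ✓
Instructor=877: 5 rows → {Room,StudentID} = (B70, I51), (B70, I51), (B70, I51), (B70, I51), (B70, I51) ✓
Instructor=885: 3 rows → {Room,StudentID} takes values {(B70, I88), (B15, I94), (B54, I68)} — violation
Instructor=886: 3 rows → {Room,StudentID} = (B28, I71), (B28, I71), (B28, I71) ✓
Instructor=883: 1 row → {Room,StudentID} = (B54, I68) ✓
The only Instructor value with inconsistent RHS is Instructor=885.

885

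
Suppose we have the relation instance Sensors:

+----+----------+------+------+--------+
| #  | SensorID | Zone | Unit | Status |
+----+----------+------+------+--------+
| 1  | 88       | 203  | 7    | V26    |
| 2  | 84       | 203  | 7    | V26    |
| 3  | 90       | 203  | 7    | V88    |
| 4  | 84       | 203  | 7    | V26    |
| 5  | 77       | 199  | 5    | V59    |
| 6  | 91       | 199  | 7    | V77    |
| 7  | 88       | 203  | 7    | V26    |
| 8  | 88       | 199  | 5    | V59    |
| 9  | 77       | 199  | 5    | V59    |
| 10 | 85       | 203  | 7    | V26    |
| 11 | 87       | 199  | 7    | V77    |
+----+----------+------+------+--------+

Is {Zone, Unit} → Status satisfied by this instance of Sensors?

No

(Zone=203, Unit=7): rows 1, 2, 3, 4, 7, 10 → Status takes values {V26, V88} — violation
(Zone=199, Unit=5): rows 5, 8, 9 → Status = V59, V59, V59 ✓
(Zone=199, Unit=7): rows 6, 11 → Status = V77, V77 ✓
Two rows agree on {Zone, Unit} but differ on Status, so {Zone, Unit} → Status does not hold.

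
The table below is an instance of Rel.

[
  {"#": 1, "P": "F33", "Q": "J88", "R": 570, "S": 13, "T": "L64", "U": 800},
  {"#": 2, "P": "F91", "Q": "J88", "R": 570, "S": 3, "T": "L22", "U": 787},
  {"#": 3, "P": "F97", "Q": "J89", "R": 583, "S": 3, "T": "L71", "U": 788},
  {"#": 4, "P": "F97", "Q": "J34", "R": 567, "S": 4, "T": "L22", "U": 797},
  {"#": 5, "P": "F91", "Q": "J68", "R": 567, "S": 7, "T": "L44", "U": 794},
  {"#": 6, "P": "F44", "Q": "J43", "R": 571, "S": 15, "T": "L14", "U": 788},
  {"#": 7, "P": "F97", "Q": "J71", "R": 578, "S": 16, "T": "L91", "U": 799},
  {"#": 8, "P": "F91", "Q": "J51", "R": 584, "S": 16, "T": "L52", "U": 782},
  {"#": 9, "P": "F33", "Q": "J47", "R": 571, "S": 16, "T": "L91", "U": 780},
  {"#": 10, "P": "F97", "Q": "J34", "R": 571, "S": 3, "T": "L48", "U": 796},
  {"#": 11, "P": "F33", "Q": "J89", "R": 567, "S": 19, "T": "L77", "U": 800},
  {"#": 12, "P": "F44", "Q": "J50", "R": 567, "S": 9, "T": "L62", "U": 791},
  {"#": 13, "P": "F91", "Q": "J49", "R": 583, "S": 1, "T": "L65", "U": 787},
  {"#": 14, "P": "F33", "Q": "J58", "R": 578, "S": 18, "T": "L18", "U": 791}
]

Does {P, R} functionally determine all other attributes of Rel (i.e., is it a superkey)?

Yes

All 14 rows have distinct {P, R} values, so {P, R} → (all attributes) holds and {P, R} is a superkey.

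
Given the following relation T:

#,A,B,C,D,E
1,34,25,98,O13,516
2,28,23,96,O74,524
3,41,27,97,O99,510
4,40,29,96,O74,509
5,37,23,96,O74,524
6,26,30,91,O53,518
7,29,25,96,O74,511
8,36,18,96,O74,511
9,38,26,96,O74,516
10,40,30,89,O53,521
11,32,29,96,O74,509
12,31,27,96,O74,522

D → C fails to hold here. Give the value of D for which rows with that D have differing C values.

D=O13: row 1 → C = 98 ✓
D=O74: rows 2, 4, 5, 7, 8, 9, 11, 12 → C = 96, 96, 96, 96, 96, 96, 96, 96 ✓
D=O99: row 3 → C = 97 ✓
D=O53: rows 6, 10 → C takes values {91, 89} — violation
The only D value with inconsistent C is D=O53.

O53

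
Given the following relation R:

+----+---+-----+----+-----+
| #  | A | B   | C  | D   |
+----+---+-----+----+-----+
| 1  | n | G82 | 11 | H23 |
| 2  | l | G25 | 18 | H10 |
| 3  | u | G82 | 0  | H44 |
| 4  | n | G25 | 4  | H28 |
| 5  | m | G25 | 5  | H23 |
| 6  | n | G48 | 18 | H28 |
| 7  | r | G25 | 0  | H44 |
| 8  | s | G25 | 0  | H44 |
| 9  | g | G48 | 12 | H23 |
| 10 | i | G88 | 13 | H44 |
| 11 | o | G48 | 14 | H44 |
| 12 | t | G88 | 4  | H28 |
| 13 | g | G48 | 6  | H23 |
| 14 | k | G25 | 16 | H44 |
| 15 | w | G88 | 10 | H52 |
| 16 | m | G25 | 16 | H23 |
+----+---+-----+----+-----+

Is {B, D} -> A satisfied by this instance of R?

(B=G82, D=H23): row 1 → A = n ✓
(B=G25, D=H10): row 2 → A = l ✓
(B=G82, D=H44): row 3 → A = u ✓
(B=G25, D=H28): row 4 → A = n ✓
(B=G25, D=H23): rows 5, 16 → A = m, m ✓
(B=G48, D=H28): row 6 → A = n ✓
(B=G25, D=H44): rows 7, 8, 14 → A takes values {r, s, k} — violation
(B=G48, D=H23): rows 9, 13 → A = g, g ✓
(B=G88, D=H44): row 10 → A = i ✓
(B=G48, D=H44): row 11 → A = o ✓
(B=G88, D=H28): row 12 → A = t ✓
(B=G88, D=H52): row 15 → A = w ✓
Two rows agree on {B, D} but differ on A, so {B, D} -> A does not hold.

No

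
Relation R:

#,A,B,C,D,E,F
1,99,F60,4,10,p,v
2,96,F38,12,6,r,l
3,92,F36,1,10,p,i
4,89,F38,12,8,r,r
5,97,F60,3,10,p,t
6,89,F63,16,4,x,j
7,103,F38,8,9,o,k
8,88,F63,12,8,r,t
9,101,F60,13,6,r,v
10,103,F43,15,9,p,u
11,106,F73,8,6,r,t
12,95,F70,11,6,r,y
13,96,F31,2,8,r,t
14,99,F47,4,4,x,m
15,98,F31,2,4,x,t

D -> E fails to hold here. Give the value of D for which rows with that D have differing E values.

9

D=10: rows 1, 3, 5 → E = p, p, p ✓
D=6: rows 2, 9, 11, 12 → E = r, r, r, r ✓
D=8: rows 4, 8, 13 → E = r, r, r ✓
D=4: rows 6, 14, 15 → E = x, x, x ✓
D=9: rows 7, 10 → E takes values {o, p} — violation
The only D value with inconsistent E is D=9.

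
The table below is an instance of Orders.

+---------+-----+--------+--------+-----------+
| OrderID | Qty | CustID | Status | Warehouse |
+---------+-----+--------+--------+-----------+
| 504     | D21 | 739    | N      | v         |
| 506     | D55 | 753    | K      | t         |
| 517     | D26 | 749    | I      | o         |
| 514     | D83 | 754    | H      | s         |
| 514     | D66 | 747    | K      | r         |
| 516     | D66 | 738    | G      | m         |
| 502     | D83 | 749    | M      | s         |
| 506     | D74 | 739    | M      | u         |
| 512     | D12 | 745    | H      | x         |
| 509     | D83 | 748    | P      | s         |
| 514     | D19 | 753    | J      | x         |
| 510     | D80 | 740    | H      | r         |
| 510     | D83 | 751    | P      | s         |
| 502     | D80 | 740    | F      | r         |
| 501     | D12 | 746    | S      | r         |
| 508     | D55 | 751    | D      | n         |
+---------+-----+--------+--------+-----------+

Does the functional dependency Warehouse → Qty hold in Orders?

No

Warehouse=v: 1 row → Qty = D21 ✓
Warehouse=t: 1 row → Qty = D55 ✓
Warehouse=o: 1 row → Qty = D26 ✓
Warehouse=s: 4 rows → Qty = D83, D83, D83, D83 ✓
Warehouse=r: 4 rows → Qty takes values {D66, D80, D12} — violation
Warehouse=m: 1 row → Qty = D66 ✓
Warehouse=u: 1 row → Qty = D74 ✓
Warehouse=x: 2 rows → Qty takes values {D12, D19} — violation
Warehouse=n: 1 row → Qty = D55 ✓
Two rows agree on Warehouse but differ on Qty, so Warehouse → Qty does not hold.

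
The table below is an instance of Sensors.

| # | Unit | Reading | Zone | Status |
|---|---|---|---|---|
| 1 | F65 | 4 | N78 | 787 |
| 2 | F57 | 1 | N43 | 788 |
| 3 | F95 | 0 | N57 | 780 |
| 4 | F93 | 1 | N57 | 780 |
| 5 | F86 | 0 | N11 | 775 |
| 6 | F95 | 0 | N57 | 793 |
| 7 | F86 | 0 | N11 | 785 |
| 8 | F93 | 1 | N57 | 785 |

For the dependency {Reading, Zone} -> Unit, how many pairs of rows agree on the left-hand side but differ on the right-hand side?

0

(Reading=0, Zone=N57): all 2 rows agree on Unit — 0 pairs.
(Reading=1, Zone=N57): all 2 rows agree on Unit — 0 pairs.
(Reading=0, Zone=N11): all 2 rows agree on Unit — 0 pairs.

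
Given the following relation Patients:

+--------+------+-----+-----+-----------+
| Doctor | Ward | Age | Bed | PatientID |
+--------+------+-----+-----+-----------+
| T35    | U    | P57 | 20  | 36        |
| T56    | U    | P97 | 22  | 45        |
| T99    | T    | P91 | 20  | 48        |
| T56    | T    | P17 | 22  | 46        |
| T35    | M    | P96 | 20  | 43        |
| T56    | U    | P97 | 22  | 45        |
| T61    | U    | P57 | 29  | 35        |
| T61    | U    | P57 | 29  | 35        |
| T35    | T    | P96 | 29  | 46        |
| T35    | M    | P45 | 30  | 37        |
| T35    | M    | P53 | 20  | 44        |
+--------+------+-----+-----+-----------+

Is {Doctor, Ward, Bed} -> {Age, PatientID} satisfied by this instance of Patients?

No

(Doctor=T35, Ward=U, Bed=20): 1 row → {Age,PatientID} = (P57, 36) ✓
(Doctor=T56, Ward=U, Bed=22): 2 rows → {Age,PatientID} = (P97, 45), (P97, 45) ✓
(Doctor=T99, Ward=T, Bed=20): 1 row → {Age,PatientID} = (P91, 48) ✓
(Doctor=T56, Ward=T, Bed=22): 1 row → {Age,PatientID} = (P17, 46) ✓
(Doctor=T35, Ward=M, Bed=20): 2 rows → {Age,PatientID} takes values {(P96, 43), (P53, 44)} — violation
(Doctor=T61, Ward=U, Bed=29): 2 rows → {Age,PatientID} = (P57, 35), (P57, 35) ✓
(Doctor=T35, Ward=T, Bed=29): 1 row → {Age,PatientID} = (P96, 46) ✓
(Doctor=T35, Ward=M, Bed=30): 1 row → {Age,PatientID} = (P45, 37) ✓
Two rows agree on {Doctor, Ward, Bed} but differ on {Age, PatientID}, so {Doctor, Ward, Bed} -> {Age, PatientID} does not hold.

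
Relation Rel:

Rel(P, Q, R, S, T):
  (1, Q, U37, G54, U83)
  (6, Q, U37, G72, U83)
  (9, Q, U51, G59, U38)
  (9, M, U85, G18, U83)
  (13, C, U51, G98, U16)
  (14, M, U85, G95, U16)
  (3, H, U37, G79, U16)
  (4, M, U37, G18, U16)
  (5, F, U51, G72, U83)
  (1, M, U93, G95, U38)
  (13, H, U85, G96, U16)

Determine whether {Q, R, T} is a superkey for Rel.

No

Two distinct rows share (Q=Q, R=U37, T=U83), so {Q, R, T} does not determine every attribute — not a superkey.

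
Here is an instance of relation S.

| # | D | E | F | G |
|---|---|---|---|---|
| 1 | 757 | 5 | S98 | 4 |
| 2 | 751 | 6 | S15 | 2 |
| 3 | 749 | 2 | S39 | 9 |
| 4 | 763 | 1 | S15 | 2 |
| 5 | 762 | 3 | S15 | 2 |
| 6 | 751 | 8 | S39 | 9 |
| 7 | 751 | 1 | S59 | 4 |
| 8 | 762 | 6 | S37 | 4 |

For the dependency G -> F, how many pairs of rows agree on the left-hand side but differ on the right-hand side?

3

G=4: violating pairs (1,7), (1,8), (7,8) — 3 pairs.
G=2: all 3 rows agree on F — 0 pairs.
G=9: all 2 rows agree on F — 0 pairs.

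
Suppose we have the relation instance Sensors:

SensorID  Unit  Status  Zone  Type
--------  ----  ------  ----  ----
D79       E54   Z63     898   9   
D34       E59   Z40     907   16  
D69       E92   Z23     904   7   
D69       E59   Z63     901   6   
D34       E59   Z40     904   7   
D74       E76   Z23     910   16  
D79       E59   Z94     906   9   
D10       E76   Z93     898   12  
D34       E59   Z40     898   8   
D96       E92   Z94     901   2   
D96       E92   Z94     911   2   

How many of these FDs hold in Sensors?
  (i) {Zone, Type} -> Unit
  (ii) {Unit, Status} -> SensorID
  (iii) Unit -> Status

1

(i) {Zone, Type} -> Unit: (Zone=904, Type=7): 2 rows → Unit takes values {E92, E59} — violation — fails.
(ii) {Unit, Status} -> SensorID: every LHS value maps to a single RHS value — holds.
(iii) Unit -> Status: Unit=E59: 5 rows → Status takes values {Z40, Z63, Z94} — violation; Unit=E92: 3 rows → Status takes values {Z23, Z94} — violation; Unit=E76: 2 rows → Status takes values {Z23, Z93} — violation — fails.
1 of the 3 dependencies holds.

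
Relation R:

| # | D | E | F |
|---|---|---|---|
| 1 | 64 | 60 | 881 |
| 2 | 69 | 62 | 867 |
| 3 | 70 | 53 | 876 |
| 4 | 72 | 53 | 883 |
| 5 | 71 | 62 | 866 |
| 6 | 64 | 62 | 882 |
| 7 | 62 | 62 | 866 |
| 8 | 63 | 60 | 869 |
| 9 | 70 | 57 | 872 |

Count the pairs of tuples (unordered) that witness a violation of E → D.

8

E=60: violating pairs (1,8) — 1 pair.
E=62: violating pairs (2,5), (2,6), (2,7), (5,6), (5,7), (6,7) — 6 pairs.
E=53: violating pairs (3,4) — 1 pair.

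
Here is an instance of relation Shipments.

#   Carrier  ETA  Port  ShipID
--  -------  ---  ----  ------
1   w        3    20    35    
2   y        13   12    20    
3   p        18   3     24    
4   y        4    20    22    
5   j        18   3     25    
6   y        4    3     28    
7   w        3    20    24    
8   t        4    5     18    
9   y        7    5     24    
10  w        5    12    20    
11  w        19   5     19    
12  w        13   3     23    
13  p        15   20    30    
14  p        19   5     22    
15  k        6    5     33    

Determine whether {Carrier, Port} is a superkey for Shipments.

Rows 1 and 7 have the same {Carrier, Port} value (Carrier=w, Port=20) but are distinct tuples, so {Carrier, Port} does not determine every attribute — not a superkey.

No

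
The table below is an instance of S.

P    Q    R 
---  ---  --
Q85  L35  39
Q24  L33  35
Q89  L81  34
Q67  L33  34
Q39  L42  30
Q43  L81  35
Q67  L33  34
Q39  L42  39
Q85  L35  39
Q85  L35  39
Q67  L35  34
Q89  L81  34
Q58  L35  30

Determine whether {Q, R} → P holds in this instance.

Yes

(Q=L35, R=39): 3 rows → P = Q85, Q85, Q85 ✓
(Q=L33, R=35): 1 row → P = Q24 ✓
(Q=L81, R=34): 2 rows → P = Q89, Q89 ✓
(Q=L33, R=34): 2 rows → P = Q67, Q67 ✓
(Q=L42, R=30): 1 row → P = Q39 ✓
(Q=L81, R=35): 1 row → P = Q43 ✓
(Q=L42, R=39): 1 row → P = Q39 ✓
(Q=L35, R=34): 1 row → P = Q67 ✓
(Q=L35, R=30): 1 row → P = Q58 ✓
Every {Q, R} value is associated with a single P value, so {Q, R} → P holds.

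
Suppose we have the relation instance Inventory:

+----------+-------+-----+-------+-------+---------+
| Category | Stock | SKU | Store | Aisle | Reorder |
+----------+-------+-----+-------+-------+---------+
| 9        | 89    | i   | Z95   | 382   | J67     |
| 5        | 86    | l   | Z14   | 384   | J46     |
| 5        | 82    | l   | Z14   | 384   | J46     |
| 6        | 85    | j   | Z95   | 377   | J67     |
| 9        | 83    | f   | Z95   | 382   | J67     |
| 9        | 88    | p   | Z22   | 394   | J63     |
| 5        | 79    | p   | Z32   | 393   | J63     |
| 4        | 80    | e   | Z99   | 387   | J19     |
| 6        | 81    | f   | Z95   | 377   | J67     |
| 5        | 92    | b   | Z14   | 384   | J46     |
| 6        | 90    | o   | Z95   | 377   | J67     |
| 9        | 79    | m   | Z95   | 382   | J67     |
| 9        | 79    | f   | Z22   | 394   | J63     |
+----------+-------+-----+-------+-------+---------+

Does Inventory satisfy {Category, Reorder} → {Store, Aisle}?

Yes

(Category=9, Reorder=J67): 3 rows → {Store,Aisle} = (Z95, 382), (Z95, 382), (Z95, 382) ✓
(Category=5, Reorder=J46): 3 rows → {Store,Aisle} = (Z14, 384), (Z14, 384), (Z14, 384) ✓
(Category=6, Reorder=J67): 3 rows → {Store,Aisle} = (Z95, 377), (Z95, 377), (Z95, 377) ✓
(Category=9, Reorder=J63): 2 rows → {Store,Aisle} = (Z22, 394), (Z22, 394) ✓
(Category=5, Reorder=J63): 1 row → {Store,Aisle} = (Z32, 393) ✓
(Category=4, Reorder=J19): 1 row → {Store,Aisle} = (Z99, 387) ✓
Every {Category, Reorder} value is associated with a single {Store, Aisle} value, so {Category, Reorder} → {Store, Aisle} holds.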